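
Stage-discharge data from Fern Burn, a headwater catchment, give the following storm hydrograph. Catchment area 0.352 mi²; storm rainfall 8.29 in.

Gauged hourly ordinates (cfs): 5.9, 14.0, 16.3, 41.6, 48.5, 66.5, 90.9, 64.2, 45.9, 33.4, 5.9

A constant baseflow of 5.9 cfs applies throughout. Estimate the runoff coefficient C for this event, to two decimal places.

ΣQ_DR = 368.2 cfs; V = ΣQ_DR·Δt = 1.326 × 10^6 ft³.
Runoff depth d = V / A = 1.621 in.
C = d / P = 1.621 / 8.29 = 0.20.

C ≈ 0.20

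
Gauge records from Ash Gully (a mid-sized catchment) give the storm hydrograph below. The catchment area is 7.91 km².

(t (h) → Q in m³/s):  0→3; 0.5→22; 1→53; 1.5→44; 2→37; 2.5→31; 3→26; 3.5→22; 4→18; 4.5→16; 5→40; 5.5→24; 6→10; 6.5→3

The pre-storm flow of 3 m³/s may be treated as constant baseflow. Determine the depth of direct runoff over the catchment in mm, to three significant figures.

d ≈ 69.9 mm

Direct runoff: 0.0, 19.0, 50.0, 41.0, 34.0, 28.0, 23.0, 19.0, 15.0, 13.0, 37.0, 21.0, 7.0, 0.0 m³/s; ΣQ_DR = 307.0 m³/s.
V = ΣQ_DR · Δt = 307.0 × 1800 s = 5.526 × 10^5 m³.
Over A = 7.91 km², depth = V / A = 69.9 mm.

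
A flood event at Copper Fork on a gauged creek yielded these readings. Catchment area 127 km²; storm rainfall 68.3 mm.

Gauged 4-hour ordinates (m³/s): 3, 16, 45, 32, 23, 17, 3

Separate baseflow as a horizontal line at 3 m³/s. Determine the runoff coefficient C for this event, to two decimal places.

C ≈ 0.20

ΣQ_DR = 118.0 m³/s; V = ΣQ_DR·Δt = 1.699 × 10^6 m³.
Runoff depth d = V / A = 13.38 mm.
C = d / P = 13.38 / 68.3 = 0.20.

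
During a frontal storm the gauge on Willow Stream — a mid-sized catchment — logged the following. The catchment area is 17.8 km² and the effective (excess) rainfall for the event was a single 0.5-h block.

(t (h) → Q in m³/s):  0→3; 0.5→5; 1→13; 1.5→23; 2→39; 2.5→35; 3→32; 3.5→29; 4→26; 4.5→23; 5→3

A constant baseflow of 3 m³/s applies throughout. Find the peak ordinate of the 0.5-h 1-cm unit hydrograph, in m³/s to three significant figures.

U_p ≈ 18.0 m³/s

Direct runoff: 0.0, 2.0, 10.0, 20.0, 36.0, 32.0, 29.0, 26.0, 23.0, 20.0, 0.0 m³/s; ΣQ_DR = 198.0 m³/s, peak = 36.0 m³/s.
Runoff depth d = ΣQ_DR·Δt / A = 198.0 × 1800 / (17.8 km²) = 20.02 mm.
The 1-cm UH is the DRH scaled by (10 mm)/d, so U_p = 36.0 × 10/20.02 = 18.0 m³/s.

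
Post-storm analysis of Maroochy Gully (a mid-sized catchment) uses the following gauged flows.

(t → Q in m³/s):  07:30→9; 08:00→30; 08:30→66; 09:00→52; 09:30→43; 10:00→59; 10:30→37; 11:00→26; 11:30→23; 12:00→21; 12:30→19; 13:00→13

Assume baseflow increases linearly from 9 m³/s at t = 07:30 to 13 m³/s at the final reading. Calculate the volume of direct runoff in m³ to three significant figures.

V ≈ 4.79 × 10^5 m³

Direct-runoff ordinates (Q − Q_b): 0.00, 20.64, 56.27, 41.91, 32.55, 48.18, 25.82, 14.45, 11.09, 8.73, 6.36, 0.00 m³/s.
ΣQ_DR = 266.0 m³/s.
With Δt = 0.5 h = 1800 s, V = ΣQ_DR · Δt = 266.0 × 1800 = 4.79 × 10^5 m³.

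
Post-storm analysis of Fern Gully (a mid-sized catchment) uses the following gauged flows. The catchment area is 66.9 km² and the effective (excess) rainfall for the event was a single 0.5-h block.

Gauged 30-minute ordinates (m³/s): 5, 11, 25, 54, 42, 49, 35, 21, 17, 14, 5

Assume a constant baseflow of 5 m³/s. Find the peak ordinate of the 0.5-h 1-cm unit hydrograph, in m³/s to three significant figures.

Direct runoff: 0.0, 6.0, 20.0, 49.0, 37.0, 44.0, 30.0, 16.0, 12.0, 9.0, 0.0 m³/s; ΣQ_DR = 223.0 m³/s, peak = 49.0 m³/s.
Runoff depth d = ΣQ_DR·Δt / A = 223.0 × 1800 / (66.9 km²) = 6.000 mm.
The 1-cm UH is the DRH scaled by (10 mm)/d, so U_p = 49.0 × 10/6.000 = 81.7 m³/s.

U_p ≈ 81.7 m³/s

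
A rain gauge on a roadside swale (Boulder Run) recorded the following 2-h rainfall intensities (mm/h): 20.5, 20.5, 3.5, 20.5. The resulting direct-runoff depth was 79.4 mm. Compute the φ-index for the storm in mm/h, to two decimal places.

Only the 3 blocks with intensity above φ contribute runoff: 20.5, 20.5, 20.5 mm/h.
Σ(I−φ)·Δt = d  ⇒  (20.5+20.5+20.5 − 3φ)·2 = 79.4
φ = (61.50 − 79.4/2) / 3 = 7.27 mm/h.

φ ≈ 7.27 mm/h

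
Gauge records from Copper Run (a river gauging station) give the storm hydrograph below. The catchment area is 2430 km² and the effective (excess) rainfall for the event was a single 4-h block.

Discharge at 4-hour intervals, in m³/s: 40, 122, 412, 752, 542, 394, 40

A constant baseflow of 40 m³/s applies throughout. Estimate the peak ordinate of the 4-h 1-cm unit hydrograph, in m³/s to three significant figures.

Direct runoff: 0.0, 82.0, 372.0, 712.0, 502.0, 354.0, 0.0 m³/s; ΣQ_DR = 2022 m³/s, peak = 712.0 m³/s.
Runoff depth d = ΣQ_DR·Δt / A = 2022 × 14400 / (2430 km²) = 11.98 mm.
The 1-cm UH is the DRH scaled by (10 mm)/d, so U_p = 712.0 × 10/11.98 = 594 m³/s.

U_p ≈ 594 m³/s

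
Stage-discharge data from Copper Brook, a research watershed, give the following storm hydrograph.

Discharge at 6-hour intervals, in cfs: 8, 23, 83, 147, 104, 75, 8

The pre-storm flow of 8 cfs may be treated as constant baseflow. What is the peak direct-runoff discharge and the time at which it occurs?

Subtracting baseflow gives direct-runoff ordinates: 0.0, 15.0, 75.0, 139.0, 96.0, 67.0, 0.0 cfs.
The maximum is 139.0 cfs, occurring at the reading for t = 18 h.

Q_p = 139.0 cfs at t = 18 h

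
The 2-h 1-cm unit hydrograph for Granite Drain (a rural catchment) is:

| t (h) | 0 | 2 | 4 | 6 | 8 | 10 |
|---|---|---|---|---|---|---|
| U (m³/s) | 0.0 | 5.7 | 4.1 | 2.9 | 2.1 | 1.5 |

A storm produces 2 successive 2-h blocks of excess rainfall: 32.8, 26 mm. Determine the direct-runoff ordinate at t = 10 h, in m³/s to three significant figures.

By discrete convolution, Q_j = Σ (P_i / 10 mm) · U_{j−i}.
At t = 10 h (j=5): Q = (32.8/10)·1.5 + (26/10)·2.1 = 10.4 m³/s.

Q ≈ 10.4 m³/s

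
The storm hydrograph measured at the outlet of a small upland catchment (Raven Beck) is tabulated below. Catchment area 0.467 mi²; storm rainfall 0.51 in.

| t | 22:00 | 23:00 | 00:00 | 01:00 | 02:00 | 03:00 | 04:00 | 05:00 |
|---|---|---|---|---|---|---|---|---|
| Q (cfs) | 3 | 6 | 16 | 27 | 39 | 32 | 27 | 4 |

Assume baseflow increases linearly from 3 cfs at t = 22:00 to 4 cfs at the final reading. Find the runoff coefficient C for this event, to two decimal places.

C ≈ 0.82

ΣQ_DR = 126.0 cfs; V = ΣQ_DR·Δt = 4.536 × 10^5 ft³.
Runoff depth d = V / A = 0.4181 in.
C = d / P = 0.4181 / 0.51 = 0.82.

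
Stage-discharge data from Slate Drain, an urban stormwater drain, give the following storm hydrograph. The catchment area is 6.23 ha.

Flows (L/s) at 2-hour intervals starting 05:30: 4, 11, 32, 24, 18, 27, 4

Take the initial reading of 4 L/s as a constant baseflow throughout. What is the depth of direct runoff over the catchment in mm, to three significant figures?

Direct runoff: 0.0, 7.0, 28.0, 20.0, 14.0, 23.0, 0.0 L/s; ΣQ_DR = 92.00 L/s.
V = ΣQ_DR · Δt = 92.00 × 7200 s = 6.624 × 10^5 L.
Over A = 6.23 ha, depth = V / A = 10.6 mm.

d ≈ 10.6 mm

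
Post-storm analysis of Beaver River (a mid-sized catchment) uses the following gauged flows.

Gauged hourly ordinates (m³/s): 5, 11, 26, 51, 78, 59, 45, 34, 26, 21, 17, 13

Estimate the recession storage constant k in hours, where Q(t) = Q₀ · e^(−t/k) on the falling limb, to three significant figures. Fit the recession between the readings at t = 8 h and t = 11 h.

On the falling limb, Q drops from 26 to 13 m³/s between t = 8 h and t = 11 h (Δt = 3 h).
k = −Δt / ln(Q₂/Q₁) = −3 / ln(13/26) = 4.33 h.

k ≈ 4.33 h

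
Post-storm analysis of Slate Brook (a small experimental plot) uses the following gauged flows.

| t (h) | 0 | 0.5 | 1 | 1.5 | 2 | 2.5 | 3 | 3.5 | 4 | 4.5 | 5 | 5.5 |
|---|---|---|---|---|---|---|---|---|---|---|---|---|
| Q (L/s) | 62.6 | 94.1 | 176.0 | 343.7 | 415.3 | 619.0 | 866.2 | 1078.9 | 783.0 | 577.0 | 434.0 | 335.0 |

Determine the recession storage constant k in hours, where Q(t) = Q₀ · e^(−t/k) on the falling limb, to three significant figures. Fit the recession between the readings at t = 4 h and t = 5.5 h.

k ≈ 1.77 h

On the falling limb, Q drops from 783.0 to 335.0 L/s between t = 4 h and t = 5.5 h (Δt = 1.5 h).
k = −Δt / ln(Q₂/Q₁) = −1.5 / ln(335.0/783.0) = 1.77 h.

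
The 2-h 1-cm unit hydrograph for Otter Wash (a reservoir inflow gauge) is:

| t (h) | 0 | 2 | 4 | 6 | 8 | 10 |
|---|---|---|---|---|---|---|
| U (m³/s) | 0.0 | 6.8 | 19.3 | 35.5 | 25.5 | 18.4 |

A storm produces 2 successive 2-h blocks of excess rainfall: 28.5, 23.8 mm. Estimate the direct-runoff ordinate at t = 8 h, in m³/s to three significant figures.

By discrete convolution, Q_j = Σ (P_i / 10 mm) · U_{j−i}.
At t = 8 h (j=4): Q = (28.5/10)·25.5 + (23.8/10)·35.5 = 157 m³/s.

Q ≈ 157 m³/s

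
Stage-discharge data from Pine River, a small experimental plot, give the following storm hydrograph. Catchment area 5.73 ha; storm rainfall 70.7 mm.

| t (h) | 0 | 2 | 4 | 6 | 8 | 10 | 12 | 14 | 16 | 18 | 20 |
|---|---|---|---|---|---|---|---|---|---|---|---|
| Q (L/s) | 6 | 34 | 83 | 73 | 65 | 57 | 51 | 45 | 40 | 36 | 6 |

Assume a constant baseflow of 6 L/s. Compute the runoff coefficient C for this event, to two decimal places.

ΣQ_DR = 430.0 L/s; V = ΣQ_DR·Δt = 3.096 × 10^6 L.
Runoff depth d = V / A = 54.03 mm.
C = d / P = 54.03 / 70.7 = 0.76.

C ≈ 0.76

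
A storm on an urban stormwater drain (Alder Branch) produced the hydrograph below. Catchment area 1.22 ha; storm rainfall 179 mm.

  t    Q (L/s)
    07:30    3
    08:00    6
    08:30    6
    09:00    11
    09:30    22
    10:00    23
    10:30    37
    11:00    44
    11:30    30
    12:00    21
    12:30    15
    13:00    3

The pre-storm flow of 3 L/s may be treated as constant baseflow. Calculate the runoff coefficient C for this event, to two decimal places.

ΣQ_DR = 185.0 L/s; V = ΣQ_DR·Δt = 3.330 × 10^5 L.
Runoff depth d = V / A = 27.30 mm.
C = d / P = 27.30 / 179 = 0.15.

C ≈ 0.15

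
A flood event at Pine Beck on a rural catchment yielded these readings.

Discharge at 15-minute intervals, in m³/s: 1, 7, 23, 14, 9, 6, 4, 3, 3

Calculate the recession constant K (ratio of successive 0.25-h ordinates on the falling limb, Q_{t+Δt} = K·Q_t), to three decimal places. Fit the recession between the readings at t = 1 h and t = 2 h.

Using the recession-limb readings at t = 1 h and t = 2 h: Q falls from 9 to 3 m³/s over 4 intervals.
K = (Q₂/Q₁)^(1/4) = (3/9)^(1/4) = 0.760.

K ≈ 0.760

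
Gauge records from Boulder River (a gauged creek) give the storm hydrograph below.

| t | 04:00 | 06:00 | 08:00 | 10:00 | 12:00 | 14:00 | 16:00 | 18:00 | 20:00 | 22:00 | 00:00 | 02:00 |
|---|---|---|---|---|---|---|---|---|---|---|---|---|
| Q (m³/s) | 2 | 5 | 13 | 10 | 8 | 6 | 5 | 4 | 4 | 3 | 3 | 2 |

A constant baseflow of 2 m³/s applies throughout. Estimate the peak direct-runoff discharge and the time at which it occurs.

Subtracting baseflow gives direct-runoff ordinates: 0.0, 3.0, 11.0, 8.0, 6.0, 4.0, 3.0, 2.0, 2.0, 1.0, 1.0, 0.0 m³/s.
The maximum is 11.0 m³/s, occurring at the reading for t = 08:00.

Q_p = 11.0 m³/s at t = 08:00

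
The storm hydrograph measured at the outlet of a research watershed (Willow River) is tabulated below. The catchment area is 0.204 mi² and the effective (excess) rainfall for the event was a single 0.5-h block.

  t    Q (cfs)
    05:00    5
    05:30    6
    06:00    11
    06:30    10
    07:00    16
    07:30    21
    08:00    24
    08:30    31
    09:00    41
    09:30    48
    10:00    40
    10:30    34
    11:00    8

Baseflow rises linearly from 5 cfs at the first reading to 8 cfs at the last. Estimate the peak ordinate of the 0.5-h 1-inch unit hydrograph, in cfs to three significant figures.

Direct runoff: 0.00, 0.75, 5.50, 4.25, 10.00, 14.75, 17.50, 24.25, 34.00, 40.75, 32.50, 26.25, 0.00 cfs; ΣQ_DR = 210.5 cfs, peak = 40.75 cfs.
Runoff depth d = ΣQ_DR·Δt / A = 210.5 × 1800 / (0.204 mi²) = 0.7995 in.
The 1-inch UH is the DRH scaled by (1 in)/d, so U_p = 40.75 × 1/0.7995 = 51.0 cfs.

U_p ≈ 51.0 cfs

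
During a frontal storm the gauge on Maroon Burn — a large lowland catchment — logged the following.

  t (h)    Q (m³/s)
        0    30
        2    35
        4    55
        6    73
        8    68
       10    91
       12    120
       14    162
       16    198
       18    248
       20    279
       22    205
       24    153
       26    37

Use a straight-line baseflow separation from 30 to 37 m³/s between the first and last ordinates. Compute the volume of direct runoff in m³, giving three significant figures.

V ≈ 9.25 × 10^6 m³

Direct-runoff ordinates (Q − Q_b): 0.00, 4.46, 23.92, 41.38, 35.85, 58.31, 86.77, 128.23, 163.69, 213.15, 243.62, 169.08, 116.54, 0.00 m³/s.
ΣQ_DR = 1285 m³/s.
With Δt = 2 h = 7200 s, V = ΣQ_DR · Δt = 1285 × 7200 = 9.25 × 10^6 m³.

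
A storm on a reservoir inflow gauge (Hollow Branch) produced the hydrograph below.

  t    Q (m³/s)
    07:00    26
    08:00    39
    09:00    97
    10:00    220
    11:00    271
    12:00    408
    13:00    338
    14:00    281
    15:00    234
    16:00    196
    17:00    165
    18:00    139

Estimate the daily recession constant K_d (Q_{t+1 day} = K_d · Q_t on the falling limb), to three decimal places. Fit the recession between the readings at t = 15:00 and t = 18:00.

Between t = 15:00 and t = 18:00 the flow falls from 234 to 139 m³/s over 3×1 h = 3 h.
Per-interval ratio K = (139/234)^(1/3) = 0.8406; K_d = K^(24/1) = 0.016.

K_d ≈ 0.016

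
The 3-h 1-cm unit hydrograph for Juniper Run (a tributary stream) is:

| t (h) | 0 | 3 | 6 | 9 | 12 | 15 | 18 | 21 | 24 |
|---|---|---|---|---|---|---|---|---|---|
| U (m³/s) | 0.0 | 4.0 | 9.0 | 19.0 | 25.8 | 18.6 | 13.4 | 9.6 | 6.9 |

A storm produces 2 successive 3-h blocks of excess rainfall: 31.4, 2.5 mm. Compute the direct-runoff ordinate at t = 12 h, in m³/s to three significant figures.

Q ≈ 85.8 m³/s

By discrete convolution, Q_j = Σ (P_i / 10 mm) · U_{j−i}.
At t = 12 h (j=4): Q = (31.4/10)·25.8 + (2.5/10)·19.0 = 85.8 m³/s.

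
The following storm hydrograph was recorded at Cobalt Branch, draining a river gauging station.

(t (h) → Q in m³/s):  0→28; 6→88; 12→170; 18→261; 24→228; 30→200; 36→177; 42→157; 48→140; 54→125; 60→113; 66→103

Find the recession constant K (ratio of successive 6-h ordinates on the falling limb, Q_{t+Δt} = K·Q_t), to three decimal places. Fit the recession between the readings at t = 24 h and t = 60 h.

K ≈ 0.890

Using the recession-limb readings at t = 24 h and t = 60 h: Q falls from 228 to 113 m³/s over 6 intervals.
K = (Q₂/Q₁)^(1/6) = (113/228)^(1/6) = 0.890.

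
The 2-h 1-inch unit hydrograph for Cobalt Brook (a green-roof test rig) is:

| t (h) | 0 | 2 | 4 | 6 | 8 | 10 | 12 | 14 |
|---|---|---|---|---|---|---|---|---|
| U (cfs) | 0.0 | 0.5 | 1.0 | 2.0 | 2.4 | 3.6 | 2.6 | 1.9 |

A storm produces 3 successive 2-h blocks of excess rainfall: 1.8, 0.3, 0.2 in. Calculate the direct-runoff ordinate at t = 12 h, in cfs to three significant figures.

Q ≈ 6.24 cfs

By discrete convolution, Q_j = Σ (P_i / 1 in) · U_{j−i}.
At t = 12 h (j=6): Q = (1.8/1)·2.6 + (0.3/1)·3.6 + (0.2/1)·2.4 = 6.24 cfs.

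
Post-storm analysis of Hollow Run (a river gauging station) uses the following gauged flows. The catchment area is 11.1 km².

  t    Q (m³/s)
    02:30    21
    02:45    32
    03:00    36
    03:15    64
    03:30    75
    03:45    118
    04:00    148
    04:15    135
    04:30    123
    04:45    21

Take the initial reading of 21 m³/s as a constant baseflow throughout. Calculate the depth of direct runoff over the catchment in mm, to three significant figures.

Direct runoff: 0.0, 11.0, 15.0, 43.0, 54.0, 97.0, 127.0, 114.0, 102.0, 0.0 m³/s; ΣQ_DR = 563.0 m³/s.
V = ΣQ_DR · Δt = 563.0 × 900 s = 5.067 × 10^5 m³.
Over A = 11.1 km², depth = V / A = 45.6 mm.

d ≈ 45.6 mm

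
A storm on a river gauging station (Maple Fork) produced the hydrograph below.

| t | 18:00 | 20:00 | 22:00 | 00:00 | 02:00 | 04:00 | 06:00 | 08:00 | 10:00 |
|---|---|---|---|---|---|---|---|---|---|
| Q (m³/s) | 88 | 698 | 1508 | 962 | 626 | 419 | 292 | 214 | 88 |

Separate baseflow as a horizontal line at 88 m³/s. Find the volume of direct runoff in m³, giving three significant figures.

Direct-runoff ordinates (Q − Q_b): 0.0, 610.0, 1420.0, 874.0, 538.0, 331.0, 204.0, 126.0, 0.0 m³/s.
ΣQ_DR = 4103 m³/s.
With Δt = 2 h = 7200 s, V = ΣQ_DR · Δt = 4103 × 7200 = 2.95 × 10^7 m³.

V ≈ 2.95 × 10^7 m³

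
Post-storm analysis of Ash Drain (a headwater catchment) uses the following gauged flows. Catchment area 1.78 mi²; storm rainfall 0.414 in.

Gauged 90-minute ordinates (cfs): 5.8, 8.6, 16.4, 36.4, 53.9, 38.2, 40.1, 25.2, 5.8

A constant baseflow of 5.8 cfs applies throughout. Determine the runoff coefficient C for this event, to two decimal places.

ΣQ_DR = 178.2 cfs; V = ΣQ_DR·Δt = 9.623 × 10^5 ft³.
Runoff depth d = V / A = 0.2327 in.
C = d / P = 0.2327 / 0.414 = 0.56.

C ≈ 0.56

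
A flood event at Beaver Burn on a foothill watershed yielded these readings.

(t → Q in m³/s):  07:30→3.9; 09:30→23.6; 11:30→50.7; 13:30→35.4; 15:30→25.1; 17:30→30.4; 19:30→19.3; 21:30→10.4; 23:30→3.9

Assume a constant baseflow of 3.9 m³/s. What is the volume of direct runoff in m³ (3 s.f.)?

V ≈ 1.21 × 10^6 m³

Direct-runoff ordinates (Q − Q_b): 0.0, 19.7, 46.8, 31.5, 21.2, 26.5, 15.4, 6.5, 0.0 m³/s.
ΣQ_DR = 167.6 m³/s.
With Δt = 2 h = 7200 s, V = ΣQ_DR · Δt = 167.6 × 7200 = 1.21 × 10^6 m³.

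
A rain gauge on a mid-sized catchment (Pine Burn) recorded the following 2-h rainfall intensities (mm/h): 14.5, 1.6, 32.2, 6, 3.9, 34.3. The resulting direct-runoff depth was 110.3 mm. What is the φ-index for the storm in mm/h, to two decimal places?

φ ≈ 8.62 mm/h

Only the 3 blocks with intensity above φ contribute runoff: 14.5, 32.2, 34.3 mm/h.
Σ(I−φ)·Δt = d  ⇒  (14.5+32.2+34.3 − 3φ)·2 = 110.3
φ = (81.00 − 110.3/2) / 3 = 8.62 mm/h.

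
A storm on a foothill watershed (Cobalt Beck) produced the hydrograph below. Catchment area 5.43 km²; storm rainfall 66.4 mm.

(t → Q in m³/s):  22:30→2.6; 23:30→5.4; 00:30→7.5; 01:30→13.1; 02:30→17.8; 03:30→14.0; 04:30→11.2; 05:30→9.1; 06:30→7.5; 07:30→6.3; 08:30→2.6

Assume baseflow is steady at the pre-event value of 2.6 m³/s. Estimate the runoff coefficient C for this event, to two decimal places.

C ≈ 0.68

ΣQ_DR = 68.50 m³/s; V = ΣQ_DR·Δt = 2.466 × 10^5 m³.
Runoff depth d = V / A = 45.41 mm.
C = d / P = 45.41 / 66.4 = 0.68.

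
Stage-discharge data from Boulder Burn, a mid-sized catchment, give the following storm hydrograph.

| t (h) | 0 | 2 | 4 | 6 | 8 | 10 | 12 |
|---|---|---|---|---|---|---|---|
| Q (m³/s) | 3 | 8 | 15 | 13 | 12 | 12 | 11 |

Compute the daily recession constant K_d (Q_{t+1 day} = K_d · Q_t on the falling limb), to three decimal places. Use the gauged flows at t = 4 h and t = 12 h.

K_d ≈ 0.394

Between t = 4 h and t = 12 h the flow falls from 15 to 11 m³/s over 4×2 h = 8 h.
Per-interval ratio K = (11/15)^(1/4) = 0.9254; K_d = K^(24/2) = 0.394.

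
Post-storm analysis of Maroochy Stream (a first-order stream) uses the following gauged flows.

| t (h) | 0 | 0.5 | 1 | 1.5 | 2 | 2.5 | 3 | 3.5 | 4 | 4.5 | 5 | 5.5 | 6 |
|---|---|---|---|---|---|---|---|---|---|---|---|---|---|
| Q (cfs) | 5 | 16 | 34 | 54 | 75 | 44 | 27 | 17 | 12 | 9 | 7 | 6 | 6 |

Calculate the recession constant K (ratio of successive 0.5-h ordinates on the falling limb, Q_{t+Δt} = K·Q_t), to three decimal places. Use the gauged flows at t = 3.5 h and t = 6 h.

Using the recession-limb readings at t = 3.5 h and t = 6 h: Q falls from 17 to 6 cfs over 5 intervals.
K = (Q₂/Q₁)^(1/5) = (6/17)^(1/5) = 0.812.

K ≈ 0.812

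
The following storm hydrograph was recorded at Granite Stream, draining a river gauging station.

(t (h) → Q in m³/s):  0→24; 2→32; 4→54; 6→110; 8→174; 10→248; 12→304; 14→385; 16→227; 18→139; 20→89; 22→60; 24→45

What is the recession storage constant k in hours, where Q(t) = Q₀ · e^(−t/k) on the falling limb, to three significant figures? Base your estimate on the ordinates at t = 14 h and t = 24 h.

On the falling limb, Q drops from 385 to 45 m³/s between t = 14 h and t = 24 h (Δt = 10 h).
k = −Δt / ln(Q₂/Q₁) = −10 / ln(45/385) = 4.66 h.

k ≈ 4.66 h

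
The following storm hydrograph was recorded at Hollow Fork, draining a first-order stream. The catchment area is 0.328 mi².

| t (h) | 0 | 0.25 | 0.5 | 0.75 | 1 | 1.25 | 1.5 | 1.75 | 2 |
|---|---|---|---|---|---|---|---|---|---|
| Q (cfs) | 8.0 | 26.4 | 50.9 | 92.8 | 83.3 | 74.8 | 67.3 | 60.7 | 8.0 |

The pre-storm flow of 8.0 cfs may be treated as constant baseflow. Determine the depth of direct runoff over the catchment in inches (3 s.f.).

d ≈ 0.473 in

Direct runoff: 0.0, 18.4, 42.9, 84.8, 75.3, 66.8, 59.3, 52.7, 0.0 cfs; ΣQ_DR = 400.2 cfs.
V = ΣQ_DR · Δt = 400.2 × 900 s = 3.602 × 10^5 ft³.
Over A = 0.328 mi², depth = V / A = 0.473 in.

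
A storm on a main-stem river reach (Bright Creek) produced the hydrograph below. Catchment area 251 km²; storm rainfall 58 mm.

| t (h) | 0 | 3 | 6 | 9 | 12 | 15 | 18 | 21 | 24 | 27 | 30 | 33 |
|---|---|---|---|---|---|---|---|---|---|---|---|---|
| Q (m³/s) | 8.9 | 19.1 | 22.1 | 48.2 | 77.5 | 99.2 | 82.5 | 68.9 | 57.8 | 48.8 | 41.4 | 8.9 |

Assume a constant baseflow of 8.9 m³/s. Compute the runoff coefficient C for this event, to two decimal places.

ΣQ_DR = 476.5 m³/s; V = ΣQ_DR·Δt = 5.146 × 10^6 m³.
Runoff depth d = V / A = 20.50 mm.
C = d / P = 20.50 / 58 = 0.35.

C ≈ 0.35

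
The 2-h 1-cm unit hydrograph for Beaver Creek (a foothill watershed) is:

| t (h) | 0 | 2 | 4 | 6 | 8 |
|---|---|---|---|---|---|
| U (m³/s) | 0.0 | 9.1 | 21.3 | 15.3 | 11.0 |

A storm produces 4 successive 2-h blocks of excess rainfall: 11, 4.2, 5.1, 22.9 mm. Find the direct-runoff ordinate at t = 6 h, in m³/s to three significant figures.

Q ≈ 30.4 m³/s

By discrete convolution, Q_j = Σ (P_i / 10 mm) · U_{j−i}.
At t = 6 h (j=3): Q = (11/10)·15.3 + (4.2/10)·21.3 + (5.1/10)·9.1 + (22.9/10)·0.0 = 30.4 m³/s.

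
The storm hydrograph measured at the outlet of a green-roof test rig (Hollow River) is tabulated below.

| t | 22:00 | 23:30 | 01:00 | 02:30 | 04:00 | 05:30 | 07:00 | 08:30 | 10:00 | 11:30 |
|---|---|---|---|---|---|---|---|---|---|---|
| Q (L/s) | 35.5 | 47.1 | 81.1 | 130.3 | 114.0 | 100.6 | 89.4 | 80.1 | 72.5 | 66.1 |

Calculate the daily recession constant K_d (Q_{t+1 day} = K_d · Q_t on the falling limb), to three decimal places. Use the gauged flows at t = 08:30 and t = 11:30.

Between t = 08:30 and t = 11:30 the flow falls from 80.1 to 66.1 L/s over 2×1.5 h = 3 h.
Per-interval ratio K = (66.1/80.1)^(1/2) = 0.9084; K_d = K^(24/1.5) = 0.215.

K_d ≈ 0.215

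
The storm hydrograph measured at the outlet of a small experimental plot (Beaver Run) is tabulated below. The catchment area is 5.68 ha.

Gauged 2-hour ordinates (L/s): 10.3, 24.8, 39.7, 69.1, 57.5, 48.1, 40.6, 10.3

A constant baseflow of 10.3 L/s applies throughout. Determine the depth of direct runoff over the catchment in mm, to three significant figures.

Direct runoff: 0.0, 14.5, 29.4, 58.8, 47.2, 37.8, 30.3, 0.0 L/s; ΣQ_DR = 218.0 L/s.
V = ΣQ_DR · Δt = 218.0 × 7200 s = 1.570 × 10^6 L.
Over A = 5.68 ha, depth = V / A = 27.6 mm.

d ≈ 27.6 mm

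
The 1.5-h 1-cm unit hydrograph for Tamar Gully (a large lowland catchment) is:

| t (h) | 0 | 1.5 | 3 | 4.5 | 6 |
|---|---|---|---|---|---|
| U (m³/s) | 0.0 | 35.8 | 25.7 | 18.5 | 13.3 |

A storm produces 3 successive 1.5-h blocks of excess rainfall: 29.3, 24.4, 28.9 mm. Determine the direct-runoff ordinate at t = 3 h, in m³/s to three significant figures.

Q ≈ 163 m³/s

By discrete convolution, Q_j = Σ (P_i / 10 mm) · U_{j−i}.
At t = 3 h (j=2): Q = (29.3/10)·25.7 + (24.4/10)·35.8 + (28.9/10)·0.0 = 163 m³/s.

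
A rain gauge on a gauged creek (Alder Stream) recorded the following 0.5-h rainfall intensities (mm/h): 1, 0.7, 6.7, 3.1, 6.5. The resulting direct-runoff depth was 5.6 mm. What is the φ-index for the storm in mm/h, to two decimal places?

Only the 3 blocks with intensity above φ contribute runoff: 6.7, 3.1, 6.5 mm/h.
Σ(I−φ)·Δt = d  ⇒  (6.7+3.1+6.5 − 3φ)·0.5 = 5.6
φ = (16.30 − 5.6/0.5) / 3 = 1.70 mm/h.

φ ≈ 1.70 mm/h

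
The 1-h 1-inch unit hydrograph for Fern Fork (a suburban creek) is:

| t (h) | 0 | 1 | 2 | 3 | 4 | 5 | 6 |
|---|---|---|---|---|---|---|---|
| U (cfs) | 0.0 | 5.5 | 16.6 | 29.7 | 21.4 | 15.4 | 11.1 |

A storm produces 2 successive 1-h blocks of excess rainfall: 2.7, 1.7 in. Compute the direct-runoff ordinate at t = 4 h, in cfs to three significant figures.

By discrete convolution, Q_j = Σ (P_i / 1 in) · U_{j−i}.
At t = 4 h (j=4): Q = (2.7/1)·21.4 + (1.7/1)·29.7 = 108 cfs.

Q ≈ 108 cfs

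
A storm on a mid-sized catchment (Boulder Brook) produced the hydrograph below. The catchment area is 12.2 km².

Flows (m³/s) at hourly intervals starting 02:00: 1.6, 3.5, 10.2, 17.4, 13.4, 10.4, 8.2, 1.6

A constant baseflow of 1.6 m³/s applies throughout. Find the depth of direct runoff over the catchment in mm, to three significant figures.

d ≈ 15.8 mm

Direct runoff: 0.0, 1.9, 8.6, 15.8, 11.8, 8.8, 6.6, 0.0 m³/s; ΣQ_DR = 53.50 m³/s.
V = ΣQ_DR · Δt = 53.50 × 3600 s = 1.926 × 10^5 m³.
Over A = 12.2 km², depth = V / A = 15.8 mm.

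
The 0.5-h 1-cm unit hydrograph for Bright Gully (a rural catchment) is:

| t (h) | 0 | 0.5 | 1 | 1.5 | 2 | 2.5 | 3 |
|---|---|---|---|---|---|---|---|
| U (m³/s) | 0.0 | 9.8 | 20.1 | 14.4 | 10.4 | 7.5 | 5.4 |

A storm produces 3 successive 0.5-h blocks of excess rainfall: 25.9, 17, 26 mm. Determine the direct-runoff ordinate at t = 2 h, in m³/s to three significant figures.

Q ≈ 104 m³/s

By discrete convolution, Q_j = Σ (P_i / 10 mm) · U_{j−i}.
At t = 2 h (j=4): Q = (25.9/10)·10.4 + (17/10)·14.4 + (26/10)·20.1 = 104 m³/s.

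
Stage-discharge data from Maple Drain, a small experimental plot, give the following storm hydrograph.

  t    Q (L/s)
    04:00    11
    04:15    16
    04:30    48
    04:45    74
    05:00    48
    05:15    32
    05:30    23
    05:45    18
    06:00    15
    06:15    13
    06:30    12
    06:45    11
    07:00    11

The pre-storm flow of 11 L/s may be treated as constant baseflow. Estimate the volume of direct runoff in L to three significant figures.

V ≈ 1.70 × 10^5 L

Direct-runoff ordinates (Q − Q_b): 0.0, 5.0, 37.0, 63.0, 37.0, 21.0, 12.0, 7.0, 4.0, 2.0, 1.0, 0.0, 0.0 L/s.
ΣQ_DR = 189.0 L/s.
With Δt = 0.25 h = 900 s, V = ΣQ_DR · Δt = 189.0 × 900 = 1.70 × 10^5 L.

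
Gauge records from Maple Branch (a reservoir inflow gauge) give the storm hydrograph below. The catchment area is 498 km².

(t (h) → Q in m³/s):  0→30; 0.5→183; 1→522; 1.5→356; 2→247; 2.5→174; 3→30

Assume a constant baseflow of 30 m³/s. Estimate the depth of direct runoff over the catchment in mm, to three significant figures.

d ≈ 4.81 mm

Direct runoff: 0.0, 153.0, 492.0, 326.0, 217.0, 144.0, 0.0 m³/s; ΣQ_DR = 1332 m³/s.
V = ΣQ_DR · Δt = 1332 × 1800 s = 2.398 × 10^6 m³.
Over A = 498 km², depth = V / A = 4.81 mm.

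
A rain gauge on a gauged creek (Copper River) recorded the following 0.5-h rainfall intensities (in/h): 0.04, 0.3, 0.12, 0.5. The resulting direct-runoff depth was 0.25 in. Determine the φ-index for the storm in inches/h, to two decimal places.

Only the 2 blocks with intensity above φ contribute runoff: 0.3, 0.5 in/h.
Σ(I−φ)·Δt = d  ⇒  (0.3+0.5 − 2φ)·0.5 = 0.25
φ = (0.8000 − 0.25/0.5) / 2 = 0.15 in/h.

φ ≈ 0.15 in/h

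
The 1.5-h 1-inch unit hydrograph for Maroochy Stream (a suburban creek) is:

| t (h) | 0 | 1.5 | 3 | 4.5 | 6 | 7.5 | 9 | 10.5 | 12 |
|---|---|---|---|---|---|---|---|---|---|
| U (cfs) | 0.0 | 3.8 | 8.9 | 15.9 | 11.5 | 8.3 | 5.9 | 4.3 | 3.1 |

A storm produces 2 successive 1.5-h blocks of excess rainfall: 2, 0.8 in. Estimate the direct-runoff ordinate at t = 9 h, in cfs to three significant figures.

By discrete convolution, Q_j = Σ (P_i / 1 in) · U_{j−i}.
At t = 9 h (j=6): Q = (2/1)·5.9 + (0.8/1)·8.3 = 18.4 cfs.

Q ≈ 18.4 cfs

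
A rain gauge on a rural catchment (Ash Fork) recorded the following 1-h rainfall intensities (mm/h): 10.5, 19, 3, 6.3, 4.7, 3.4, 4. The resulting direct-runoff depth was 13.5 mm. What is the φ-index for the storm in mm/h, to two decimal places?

Only the 2 blocks with intensity above φ contribute runoff: 10.5, 19 mm/h.
Σ(I−φ)·Δt = d  ⇒  (10.5+19 − 2φ)·1 = 13.5
φ = (29.50 − 13.5/1) / 2 = 8.00 mm/h.

φ ≈ 8.00 mm/h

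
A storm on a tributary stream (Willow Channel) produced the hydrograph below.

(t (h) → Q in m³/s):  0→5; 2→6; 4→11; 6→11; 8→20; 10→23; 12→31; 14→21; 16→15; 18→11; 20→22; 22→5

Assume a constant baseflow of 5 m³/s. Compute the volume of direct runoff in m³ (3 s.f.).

Direct-runoff ordinates (Q − Q_b): 0.0, 1.0, 6.0, 6.0, 15.0, 18.0, 26.0, 16.0, 10.0, 6.0, 17.0, 0.0 m³/s.
ΣQ_DR = 121.0 m³/s.
With Δt = 2 h = 7200 s, V = ΣQ_DR · Δt = 121.0 × 7200 = 8.71 × 10^5 m³.

V ≈ 8.71 × 10^5 m³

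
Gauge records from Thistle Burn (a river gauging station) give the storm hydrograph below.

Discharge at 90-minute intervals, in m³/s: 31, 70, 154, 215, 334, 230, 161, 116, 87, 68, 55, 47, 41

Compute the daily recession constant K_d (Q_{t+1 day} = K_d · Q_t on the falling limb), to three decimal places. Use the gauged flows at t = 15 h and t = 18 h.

K_d ≈ 0.095

Between t = 15 h and t = 18 h the flow falls from 55 to 41 m³/s over 2×1.5 h = 3 h.
Per-interval ratio K = (41/55)^(1/2) = 0.8634; K_d = K^(24/1.5) = 0.095.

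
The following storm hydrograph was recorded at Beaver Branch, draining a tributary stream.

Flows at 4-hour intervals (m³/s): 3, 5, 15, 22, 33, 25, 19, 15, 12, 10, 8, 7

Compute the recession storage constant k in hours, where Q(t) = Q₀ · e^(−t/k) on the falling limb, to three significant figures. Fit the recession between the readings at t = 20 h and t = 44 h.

On the falling limb, Q drops from 25 to 7 m³/s between t = 20 h and t = 44 h (Δt = 24 h).
k = −Δt / ln(Q₂/Q₁) = −24 / ln(7/25) = 18.9 h.

k ≈ 18.9 h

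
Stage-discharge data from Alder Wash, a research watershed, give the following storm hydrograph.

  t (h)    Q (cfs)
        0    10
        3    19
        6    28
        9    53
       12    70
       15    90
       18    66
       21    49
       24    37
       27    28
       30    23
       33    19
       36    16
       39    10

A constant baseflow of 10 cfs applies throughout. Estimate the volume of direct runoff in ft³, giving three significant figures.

Direct-runoff ordinates (Q − Q_b): 0.0, 9.0, 18.0, 43.0, 60.0, 80.0, 56.0, 39.0, 27.0, 18.0, 13.0, 9.0, 6.0, 0.0 cfs.
ΣQ_DR = 378.0 cfs.
With Δt = 3 h = 10800 s, V = ΣQ_DR · Δt = 378.0 × 10800 = 4.08 × 10^6 ft³.

V ≈ 4.08 × 10^6 ft³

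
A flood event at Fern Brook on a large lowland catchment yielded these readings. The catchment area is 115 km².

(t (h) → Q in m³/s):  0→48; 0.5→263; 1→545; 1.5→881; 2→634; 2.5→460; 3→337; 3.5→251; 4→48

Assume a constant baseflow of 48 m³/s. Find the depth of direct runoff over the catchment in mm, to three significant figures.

Direct runoff: 0.0, 215.0, 497.0, 833.0, 586.0, 412.0, 289.0, 203.0, 0.0 m³/s; ΣQ_DR = 3035 m³/s.
V = ΣQ_DR · Δt = 3035 × 1800 s = 5.463 × 10^6 m³.
Over A = 115 km², depth = V / A = 47.5 mm.

d ≈ 47.5 mm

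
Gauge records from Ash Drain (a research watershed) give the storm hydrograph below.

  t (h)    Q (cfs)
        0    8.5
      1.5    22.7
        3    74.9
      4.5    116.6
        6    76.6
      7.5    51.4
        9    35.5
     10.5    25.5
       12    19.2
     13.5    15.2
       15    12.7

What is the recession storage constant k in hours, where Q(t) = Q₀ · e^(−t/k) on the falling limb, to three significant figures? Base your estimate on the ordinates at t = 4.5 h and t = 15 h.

On the falling limb, Q drops from 116.6 to 12.7 cfs between t = 4.5 h and t = 15 h (Δt = 10.5 h).
k = −Δt / ln(Q₂/Q₁) = −10.5 / ln(12.7/116.6) = 4.74 h.

k ≈ 4.74 h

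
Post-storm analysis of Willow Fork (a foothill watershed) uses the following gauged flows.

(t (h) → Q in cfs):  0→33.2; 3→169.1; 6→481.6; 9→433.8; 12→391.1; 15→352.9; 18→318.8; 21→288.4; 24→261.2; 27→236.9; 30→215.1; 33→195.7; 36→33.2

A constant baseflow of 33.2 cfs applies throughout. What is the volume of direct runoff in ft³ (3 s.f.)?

V ≈ 3.22 × 10^7 ft³

Direct-runoff ordinates (Q − Q_b): 0.0, 135.9, 448.4, 400.6, 357.9, 319.7, 285.6, 255.2, 228.0, 203.7, 181.9, 162.5, 0.0 cfs.
ΣQ_DR = 2979 cfs.
With Δt = 3 h = 10800 s, V = ΣQ_DR · Δt = 2979 × 10800 = 3.22 × 10^7 ft³.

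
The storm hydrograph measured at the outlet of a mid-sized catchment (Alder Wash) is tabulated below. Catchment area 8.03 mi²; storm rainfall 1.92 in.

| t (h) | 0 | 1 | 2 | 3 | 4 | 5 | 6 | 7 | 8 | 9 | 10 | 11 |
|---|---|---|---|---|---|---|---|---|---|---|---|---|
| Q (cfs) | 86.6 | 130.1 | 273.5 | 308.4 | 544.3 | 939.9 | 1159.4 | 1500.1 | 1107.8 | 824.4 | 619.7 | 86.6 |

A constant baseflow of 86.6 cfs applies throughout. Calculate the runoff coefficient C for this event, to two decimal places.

C ≈ 0.66

ΣQ_DR = 6542 cfs; V = ΣQ_DR·Δt = 2.355 × 10^7 ft³.
Runoff depth d = V / A = 1.262 in.
C = d / P = 1.262 / 1.92 = 0.66.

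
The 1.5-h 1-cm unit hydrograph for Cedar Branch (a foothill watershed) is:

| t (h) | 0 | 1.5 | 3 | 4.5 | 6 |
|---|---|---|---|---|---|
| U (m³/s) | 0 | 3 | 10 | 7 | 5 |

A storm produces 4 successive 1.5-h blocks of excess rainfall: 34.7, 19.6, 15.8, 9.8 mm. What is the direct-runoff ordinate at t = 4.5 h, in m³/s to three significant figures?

Q ≈ 48.6 m³/s

By discrete convolution, Q_j = Σ (P_i / 10 mm) · U_{j−i}.
At t = 4.5 h (j=3): Q = (34.7/10)·7 + (19.6/10)·10 + (15.8/10)·3 + (9.8/10)·0 = 48.6 m³/s.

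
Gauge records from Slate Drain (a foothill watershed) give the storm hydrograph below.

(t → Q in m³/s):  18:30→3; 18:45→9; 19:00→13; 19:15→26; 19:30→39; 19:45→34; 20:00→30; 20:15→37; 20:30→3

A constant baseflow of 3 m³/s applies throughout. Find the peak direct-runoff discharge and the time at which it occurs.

Subtracting baseflow gives direct-runoff ordinates: 0.0, 6.0, 10.0, 23.0, 36.0, 31.0, 27.0, 34.0, 0.0 m³/s.
The maximum is 36.0 m³/s, occurring at the reading for t = 19:30.

Q_p = 36.0 m³/s at t = 19:30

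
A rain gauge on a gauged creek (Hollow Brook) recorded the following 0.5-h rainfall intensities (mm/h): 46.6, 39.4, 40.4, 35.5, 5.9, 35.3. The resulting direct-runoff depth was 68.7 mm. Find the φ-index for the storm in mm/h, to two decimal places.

Only the 5 blocks with intensity above φ contribute runoff: 46.6, 39.4, 40.4, 35.5, 35.3 mm/h.
Σ(I−φ)·Δt = d  ⇒  (46.6+39.4+40.4+35.5+35.3 − 5φ)·0.5 = 68.7
φ = (197.2 − 68.7/0.5) / 5 = 11.96 mm/h.

φ ≈ 11.96 mm/h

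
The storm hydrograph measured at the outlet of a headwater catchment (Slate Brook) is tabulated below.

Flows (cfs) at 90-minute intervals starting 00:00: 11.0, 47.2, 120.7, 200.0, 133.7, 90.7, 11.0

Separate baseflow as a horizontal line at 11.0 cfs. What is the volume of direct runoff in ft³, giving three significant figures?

V ≈ 2.90 × 10^6 ft³

Direct-runoff ordinates (Q − Q_b): 0.0, 36.2, 109.7, 189.0, 122.7, 79.7, 0.0 cfs.
ΣQ_DR = 537.3 cfs.
With Δt = 1.5 h = 5400 s, V = ΣQ_DR · Δt = 537.3 × 5400 = 2.90 × 10^6 ft³.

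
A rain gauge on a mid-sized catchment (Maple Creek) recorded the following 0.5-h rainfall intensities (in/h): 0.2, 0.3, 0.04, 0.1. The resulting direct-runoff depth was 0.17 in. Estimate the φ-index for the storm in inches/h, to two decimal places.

φ ≈ 0.09 in/h

Only the 3 blocks with intensity above φ contribute runoff: 0.2, 0.3, 0.1 in/h.
Σ(I−φ)·Δt = d  ⇒  (0.2+0.3+0.1 − 3φ)·0.5 = 0.17
φ = (0.6000 − 0.17/0.5) / 3 = 0.09 in/h.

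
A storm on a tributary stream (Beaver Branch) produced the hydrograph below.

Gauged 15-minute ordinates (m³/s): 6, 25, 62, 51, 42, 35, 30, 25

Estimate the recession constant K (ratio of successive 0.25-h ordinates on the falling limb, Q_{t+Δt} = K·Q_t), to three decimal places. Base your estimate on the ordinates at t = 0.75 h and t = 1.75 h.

K ≈ 0.837

Using the recession-limb readings at t = 0.75 h and t = 1.75 h: Q falls from 51 to 25 m³/s over 4 intervals.
K = (Q₂/Q₁)^(1/4) = (25/51)^(1/4) = 0.837.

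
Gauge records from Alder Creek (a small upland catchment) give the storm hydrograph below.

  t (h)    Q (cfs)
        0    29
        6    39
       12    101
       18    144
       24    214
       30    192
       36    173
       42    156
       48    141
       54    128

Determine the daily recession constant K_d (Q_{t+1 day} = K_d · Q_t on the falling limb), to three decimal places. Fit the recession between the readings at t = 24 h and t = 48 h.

Between t = 24 h and t = 48 h the flow falls from 214 to 141 cfs over 4×6 h = 24 h.
Per-interval ratio K = (141/214)^(1/4) = 0.9010; K_d = K^(24/6) = 0.659.

K_d ≈ 0.659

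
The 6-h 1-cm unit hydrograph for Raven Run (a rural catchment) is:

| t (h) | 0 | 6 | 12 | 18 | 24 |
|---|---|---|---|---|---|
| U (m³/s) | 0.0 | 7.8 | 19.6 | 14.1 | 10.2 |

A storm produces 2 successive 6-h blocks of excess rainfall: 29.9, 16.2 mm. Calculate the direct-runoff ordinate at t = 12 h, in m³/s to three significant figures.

Q ≈ 71.2 m³/s

By discrete convolution, Q_j = Σ (P_i / 10 mm) · U_{j−i}.
At t = 12 h (j=2): Q = (29.9/10)·19.6 + (16.2/10)·7.8 = 71.2 m³/s.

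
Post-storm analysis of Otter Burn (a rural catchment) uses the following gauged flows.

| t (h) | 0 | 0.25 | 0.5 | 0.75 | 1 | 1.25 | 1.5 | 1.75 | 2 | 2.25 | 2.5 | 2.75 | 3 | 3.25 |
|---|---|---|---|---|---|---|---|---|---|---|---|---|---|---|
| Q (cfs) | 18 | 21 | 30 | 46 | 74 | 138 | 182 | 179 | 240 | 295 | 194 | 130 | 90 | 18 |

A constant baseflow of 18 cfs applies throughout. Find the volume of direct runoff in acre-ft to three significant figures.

V ≈ 29.0 acre-ft

Direct-runoff ordinates (Q − Q_b): 0.0, 3.0, 12.0, 28.0, 56.0, 120.0, 164.0, 161.0, 222.0, 277.0, 176.0, 112.0, 72.0, 0.0 cfs.
ΣQ_DR = 1403 cfs.
With Δt = 0.25 h = 900 s, V = ΣQ_DR · Δt = 1403 × 900 = 1.26 × 10^6 ft³ = 29.0 acre-ft.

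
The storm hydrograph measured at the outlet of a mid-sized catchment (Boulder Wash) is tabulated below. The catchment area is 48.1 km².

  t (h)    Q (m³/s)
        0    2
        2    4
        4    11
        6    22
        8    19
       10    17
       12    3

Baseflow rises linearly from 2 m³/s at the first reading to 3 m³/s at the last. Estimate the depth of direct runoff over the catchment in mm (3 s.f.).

d ≈ 9.06 mm

Direct runoff: 0.00, 1.83, 8.67, 19.50, 16.33, 14.17, 0.00 m³/s; ΣQ_DR = 60.50 m³/s.
V = ΣQ_DR · Δt = 60.50 × 7200 s = 4.356 × 10^5 m³.
Over A = 48.1 km², depth = V / A = 9.06 mm.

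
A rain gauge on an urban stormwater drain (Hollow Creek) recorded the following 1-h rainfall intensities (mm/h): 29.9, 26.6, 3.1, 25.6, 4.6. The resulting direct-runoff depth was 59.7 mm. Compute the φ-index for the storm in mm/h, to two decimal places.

Only the 3 blocks with intensity above φ contribute runoff: 29.9, 26.6, 25.6 mm/h.
Σ(I−φ)·Δt = d  ⇒  (29.9+26.6+25.6 − 3φ)·1 = 59.7
φ = (82.10 − 59.7/1) / 3 = 7.47 mm/h.

φ ≈ 7.47 mm/h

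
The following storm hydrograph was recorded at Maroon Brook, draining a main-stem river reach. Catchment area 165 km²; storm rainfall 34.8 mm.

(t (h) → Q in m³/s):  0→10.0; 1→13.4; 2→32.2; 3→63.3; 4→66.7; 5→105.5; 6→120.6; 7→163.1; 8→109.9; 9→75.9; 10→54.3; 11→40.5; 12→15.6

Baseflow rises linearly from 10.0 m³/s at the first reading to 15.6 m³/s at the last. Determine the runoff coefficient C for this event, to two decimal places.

C ≈ 0.44

ΣQ_DR = 704.6 m³/s; V = ΣQ_DR·Δt = 2.537 × 10^6 m³.
Runoff depth d = V / A = 15.37 mm.
C = d / P = 15.37 / 34.8 = 0.44.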